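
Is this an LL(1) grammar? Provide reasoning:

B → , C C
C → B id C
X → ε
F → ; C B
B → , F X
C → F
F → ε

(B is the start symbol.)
No. Predict set conflict for B: { ',' }

A grammar is LL(1) if for each non-terminal N with multiple productions, the predict sets of those productions are pairwise disjoint, where PREDICT(N → α) = (FIRST(α) \ {ε}) ∪ (FOLLOW(N) if α ⇒* ε).

Relevant sets:
  FIRST(B) = { ',' }
  FIRST(F) = { ';', ε }
  FOLLOW(C) = { $, ',', ';', 'id' }
  FOLLOW(F) = { $, ',', ';', 'id' }

For B:
  PREDICT(B → ',' C C) = { ',' }
  PREDICT(B → ',' F X) = { ',' }
For C:
  PREDICT(C → B id C) = { ',' }
  PREDICT(C → F) = { $, ',', ';', 'id' }
For F:
  PREDICT(F → ';' C B) = { ';' }
  PREDICT(F → ε) = { $, ',', ';', 'id' }
X has a single production, so nothing to check there.

Conflict found: Predict set conflict for B: { ',' }
The grammar is NOT LL(1).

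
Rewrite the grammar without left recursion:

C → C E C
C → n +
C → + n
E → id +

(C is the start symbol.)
C → n + C'
C → + n C'
C' → E C C'
C' → ε
E → id +

C is directly left-recursive. The standard transformation for
  A → A α₁ | ... | A α_m | β₁ | ... | β_n
is
  A  → β₁ A' | ... | β_n A'
  A' → α₁ A' | ... | α_m A' | ε

C → n + becomes C → n + C'
C → + n becomes C → + n C'
C → C E C becomes C' → E C C'
Add C' → ε

Productions for other non-terminals are unchanged:
  E → id +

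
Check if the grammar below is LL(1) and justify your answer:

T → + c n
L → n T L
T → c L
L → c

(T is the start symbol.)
A grammar is LL(1) if for each non-terminal N with multiple productions, the predict sets of those productions are pairwise disjoint, where PREDICT(N → α) = (FIRST(α) \ {ε}) ∪ (FOLLOW(N) if α ⇒* ε).

For T:
  PREDICT(T → '+' c n) = { '+' }
  PREDICT(T → c L) = { 'c' }
For L:
  PREDICT(L → n T L) = { 'n' }
  PREDICT(L → c) = { 'c' }

All predict sets are disjoint. The grammar IS LL(1).

Answer: Yes, the grammar is LL(1).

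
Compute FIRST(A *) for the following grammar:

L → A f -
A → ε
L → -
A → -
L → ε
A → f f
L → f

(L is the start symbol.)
{ '*', '-', 'f' }

FIRST sets of the non-terminals involved (from the grammar, by fixed-point iteration):
  FIRST(A) = { '-', 'f', ε }

To compute FIRST(A *), process the symbols left to right:
Symbol A is a non-terminal. Add FIRST(A) \ {ε} = { '-', 'f' }
A is nullable (ε ∈ FIRST(A)), continue to the next symbol.
Symbol * is a terminal. Add '*' and stop.
FIRST(A *) = { '*', '-', 'f' }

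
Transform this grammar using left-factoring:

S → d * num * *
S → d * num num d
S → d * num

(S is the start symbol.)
Left-factoring transforms A → αβ₁ | αβ₂ into A → αA' and A' → β₁ | β₂
(α is the longest common prefix among the alternatives). Repeat until
no nonterminal has two alternatives with a common prefix.

Round 1: S has alternatives sharing prefix 'd * num'. Introduce S': S → d * num S'
  Add: S' → * *
  Add: S' → num d
  Add: S' → ε

No remaining common prefixes — done.

Resulting grammar:
S → d * num S'
S' → * *
S' → num d
S' → ε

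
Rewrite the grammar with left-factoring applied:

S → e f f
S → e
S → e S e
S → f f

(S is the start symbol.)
S → e S'
S' → f f
S' → ε
S' → S e
S → f f

Left-factoring transforms A → αβ₁ | αβ₂ into A → αA' and A' → β₁ | β₂
(α is the longest common prefix among the alternatives). Repeat until
no nonterminal has two alternatives with a common prefix.

Round 1: S has alternatives sharing prefix 'e'. Introduce S': S → e S'
  Add: S' → f f
  Add: S' → ε
  Add: S' → S e

No remaining common prefixes — done.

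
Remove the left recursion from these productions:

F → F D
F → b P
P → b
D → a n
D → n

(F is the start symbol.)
F is directly left-recursive. The standard transformation for
  A → A α₁ | ... | A α_m | β₁ | ... | β_n
is
  A  → β₁ A' | ... | β_n A'
  A' → α₁ A' | ... | α_m A' | ε

F → b P becomes F → b P F'
F → F D becomes F' → D F'
Add F' → ε

Productions for other non-terminals are unchanged:
  P → b
  D → a n
  D → n

Resulting grammar:
F → b P F'
F' → D F'
F' → ε
P → b
D → a n
D → n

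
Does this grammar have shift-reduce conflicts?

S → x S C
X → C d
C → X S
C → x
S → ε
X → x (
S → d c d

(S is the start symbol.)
Yes — I0: [S → .] vs [S → . d c d]; I3: [S → .] vs [S → . d c d]; I5: [S → x S C .] vs [X → C . d]; I6: [S → .] vs [S → . d c d]; I7: [C → x .] vs [X → x . (]

Augment with S' → S and build the canonical LR(0) collection (I0 = CLOSURE({[S' → . S]}), then GOTO on every symbol after a dot until no new states appear). It has 13 states:
  I0: { [S → . d c d], [S → . x S C], [S → .], [S' → . S] }  — shift, reduce
  I1: { [S' → S .] }  — accept
  I2: { [S → d . c d] }  — shift
  I3: { [S → . d c d], [S → . x S C], [S → .], [S → x . S C] }  — shift, reduce
  I4: { [C → . X S], [C → . x], [S → x S . C], [X → . C d], [X → . x (] }  — shift
  I5: { [S → x S C .], [X → C . d] }  — shift, reduce
  I6: { [C → X . S], [S → . d c d], [S → . x S C], [S → .] }  — shift, reduce
  I7: { [C → x .], [X → x . (] }  — shift, reduce
  I8: { [X → x ( .] }  — reduce
  I9: { [C → X S .] }  — reduce
  I10: { [X → C d .] }  — reduce
  I11: { [S → d c . d] }  — shift
  I12: { [S → d c d .] }  — reduce

I0 contains reduce item [S → .] and shift items [S → . d c d], [S → . x S C] — shift-reduce conflict.
I3 contains reduce item [S → .] and shift items [S → . d c d], [S → . x S C] — shift-reduce conflict.
I5 contains reduce item [S → x S C .] and shift item [X → C . d] — shift-reduce conflict.
I6 contains reduce item [S → .] and shift items [S → . d c d], [S → . x S C] — shift-reduce conflict.
I7 contains reduce item [C → x .] and shift item [X → x . (] — shift-reduce conflict.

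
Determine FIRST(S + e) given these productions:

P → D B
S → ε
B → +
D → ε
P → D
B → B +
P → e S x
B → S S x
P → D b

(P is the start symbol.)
FIRST sets of the non-terminals involved (from the grammar, by fixed-point iteration):
  FIRST(S) = { ε }

To compute FIRST(S + e), process the symbols left to right:
Symbol S is a non-terminal. Add FIRST(S) \ {ε} = { }
S is nullable (ε ∈ FIRST(S)), continue to the next symbol.
Symbol + is a terminal. Add '+' and stop.
FIRST(S + e) = { '+' }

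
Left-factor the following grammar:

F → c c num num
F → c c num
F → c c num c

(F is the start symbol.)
F → c c num F'
F' → num
F' → ε
F' → c

Left-factoring transforms A → αβ₁ | αβ₂ into A → αA' and A' → β₁ | β₂
(α is the longest common prefix among the alternatives). Repeat until
no nonterminal has two alternatives with a common prefix.

Round 1: F has alternatives sharing prefix 'c c num'. Introduce F': F → c c num F'
  Add: F' → num
  Add: F' → ε
  Add: F' → c

No remaining common prefixes — done.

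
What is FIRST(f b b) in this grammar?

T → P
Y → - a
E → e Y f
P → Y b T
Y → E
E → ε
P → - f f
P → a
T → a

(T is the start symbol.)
To compute FIRST(f b b), process the symbols left to right:
Symbol f is a terminal. Add 'f' and stop.
FIRST(f b b) = { 'f' }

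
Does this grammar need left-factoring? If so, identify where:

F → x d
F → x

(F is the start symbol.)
Left-factoring is needed when two productions for the same non-terminal
share a common prefix on the right-hand side.

Productions for F:
  F → x d
  F → x

Found common prefix 'x' in productions for F

Answer: Yes, F has productions with common prefix 'x'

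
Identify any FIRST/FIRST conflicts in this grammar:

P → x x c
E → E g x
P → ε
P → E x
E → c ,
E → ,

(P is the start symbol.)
FIRST sets of the non-terminals at (or reachable through a nullable prefix from) the front of some alternative:
  FIRST(E) = { ',', 'c' }

Productions for P:
  P → x x c: FIRST = { 'x' }
  P → ε: FIRST = { ε }
  P → E x: FIRST = { ',', 'c' }
Productions for E:
  E → E g x: FIRST = { ',', 'c' }
  E → c ,: FIRST = { 'c' }
  E → ,: FIRST = { ',' }

Conflict for E: E → E g x and E → c ,
  Overlap: { 'c' }
Conflict for E: E → E g x and E → ,
  Overlap: { ',' }

Answer: Yes. E → E g x / E → c ',' on { 'c' }; E → E g x / E → ',' on { ',' }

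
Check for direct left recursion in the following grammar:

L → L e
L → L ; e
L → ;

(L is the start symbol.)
Yes, L is left-recursive

L → L e: LEFT RECURSIVE (starts with L)
L → L ; e: LEFT RECURSIVE (starts with L)
L → ;: starts with ';'

The grammar has direct left recursion on: L.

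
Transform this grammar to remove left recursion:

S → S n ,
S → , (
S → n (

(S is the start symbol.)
S is directly left-recursive. The standard transformation for
  A → A α₁ | ... | A α_m | β₁ | ... | β_n
is
  A  → β₁ A' | ... | β_n A'
  A' → α₁ A' | ... | α_m A' | ε

S → , ( becomes S → , ( S'
S → n ( becomes S → n ( S'
S → S n , becomes S' → n , S'
Add S' → ε

Resulting grammar:
S → , ( S'
S → n ( S'
S' → n , S'
S' → ε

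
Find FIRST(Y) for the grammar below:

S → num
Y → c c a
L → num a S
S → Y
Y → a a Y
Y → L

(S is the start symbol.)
To compute FIRST(Y), examine every production with Y on the left-hand side, reading each right-hand side left to right until a non-nullable symbol is reached.

FIRST sets of the other non-terminals involved (by the same procedure, iterated to a fixed point):
  FIRST(L) = { 'num' }

From Y → c c a:
  - c is a terminal: add 'c' and stop
From Y → a a Y:
  - a is a terminal: add 'a' and stop
From Y → L:
  - L is a non-terminal: add FIRST(L) \ {ε} = { 'num' }
    L is not nullable, so stop

Collecting: FIRST(Y) = { 'a', 'c', 'num' }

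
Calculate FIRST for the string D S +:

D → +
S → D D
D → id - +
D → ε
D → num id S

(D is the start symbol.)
FIRST sets of the non-terminals involved (from the grammar, by fixed-point iteration):
  FIRST(D) = { '+', 'id', 'num', ε }
  FIRST(S) = { '+', 'id', 'num', ε }

To compute FIRST(D S +), process the symbols left to right:
Symbol D is a non-terminal. Add FIRST(D) \ {ε} = { '+', 'id', 'num' }
D is nullable (ε ∈ FIRST(D)), continue to the next symbol.
Symbol S is a non-terminal. Add FIRST(S) \ {ε} = { '+', 'id', 'num' }
S is nullable (ε ∈ FIRST(S)), continue to the next symbol.
Symbol + is a terminal. Add '+' and stop.
FIRST(D S +) = { '+', 'id', 'num' }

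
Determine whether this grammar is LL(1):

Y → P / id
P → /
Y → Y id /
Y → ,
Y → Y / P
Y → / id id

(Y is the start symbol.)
Relevant sets:
  FIRST(P) = { '/' }
  FIRST(Y) = { ',', '/' }

For Y:
  PREDICT(Y → P '/' id) = { '/' }
  PREDICT(Y → Y id '/') = { ',', '/' }
  PREDICT(Y → ',') = { ',' }
  PREDICT(Y → Y '/' P) = { ',', '/' }
  PREDICT(Y → '/' id id) = { '/' }
P has a single production, so nothing to check there.

Conflict found: Predict set conflict for Y: { '/' }
The grammar is NOT LL(1).

Answer: No. Predict set conflict for Y: { '/' }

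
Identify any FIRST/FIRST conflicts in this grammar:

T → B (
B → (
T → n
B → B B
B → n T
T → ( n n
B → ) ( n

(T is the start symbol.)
A FIRST/FIRST conflict occurs when two productions N → α and N → β for the same non-terminal have FIRST(α) ∩ FIRST(β) ≠ ∅ (with ε ∈ FIRST of a nullable right-hand side, so two nullable alternatives also conflict).

FIRST sets of the non-terminals at (or reachable through a nullable prefix from) the front of some alternative:
  FIRST(B) = { '(', ')', 'n' }

Productions for T:
  T → B (: FIRST = { '(', ')', 'n' }
  T → n: FIRST = { 'n' }
  T → ( n n: FIRST = { '(' }
Productions for B:
  B → (: FIRST = { '(' }
  B → B B: FIRST = { '(', ')', 'n' }
  B → n T: FIRST = { 'n' }
  B → ) ( n: FIRST = { ')' }

Conflict for T: T → B ( and T → n
  Overlap: { 'n' }
Conflict for T: T → B ( and T → ( n n
  Overlap: { '(' }
Conflict for B: B → ( and B → B B
  Overlap: { '(' }
Conflict for B: B → B B and B → n T
  Overlap: { 'n' }
Conflict for B: B → B B and B → ) ( n
  Overlap: { ')' }

Answer: Yes. T → B '(' / T → n on { 'n' }; T → B '(' / T → '(' n n on { '(' }; B → '(' / B → B B on { '(' }; B → B B / B → n T on { 'n' }; B → B B / B → ')' '(' n on { ')' }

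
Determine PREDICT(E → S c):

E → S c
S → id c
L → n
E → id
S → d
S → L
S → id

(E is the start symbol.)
PREDICT(E → S c) = (FIRST(RHS) \ {ε}) ∪ (FOLLOW(E) if ε ∈ FIRST(RHS), i.e. RHS ⇒* ε)
FIRST(S) = { 'd', 'id', 'n' }
FIRST(S c) = { 'd', 'id', 'n' }
ε ∉ FIRST(S c), so FOLLOW(E) is not added.
PREDICT(E → S c) = { 'd', 'id', 'n' }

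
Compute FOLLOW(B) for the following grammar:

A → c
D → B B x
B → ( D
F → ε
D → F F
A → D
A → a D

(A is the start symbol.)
In D → B B x: B is followed by B x, add FIRST(B x) \ {ε} = { '(' }
In D → B B x: B is followed by x, add FIRST(x) \ {ε} = { 'x' }

Taking the union: FOLLOW(B) = { '(', 'x' }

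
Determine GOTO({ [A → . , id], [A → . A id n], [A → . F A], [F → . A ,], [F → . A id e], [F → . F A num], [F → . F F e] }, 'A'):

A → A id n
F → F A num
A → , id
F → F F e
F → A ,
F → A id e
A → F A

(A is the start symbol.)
{ [A → A . id n], [F → A . ,], [F → A . id e] }

GOTO(I, 'A') = CLOSURE({ [A → αX.β] : [A → α.Xβ] ∈ I, X = 'A' })

Items with dot before 'A', with the dot advanced:
  [A → . A id n] → [A → A . id n]
  [F → . A ,] → [F → A . ,]
  [F → . A id e] → [F → A . id e]
Closure adds nothing (no advanced item has the dot before a non-terminal).

GOTO = { [A → A . id n], [F → A . ,], [F → A . id e] }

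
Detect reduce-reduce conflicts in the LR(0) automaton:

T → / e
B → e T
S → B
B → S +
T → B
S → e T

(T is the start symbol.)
A reduce-reduce conflict occurs when an LR(0) state has two complete items [A → α .] and [B → β .] — both call for a reduction, and with no lookahead the parser cannot choose between them.

Augment with T' → T and build the canonical LR(0) collection (I0 = CLOSURE({[T' → . T]}), then GOTO on every symbol after a dot until no new states appear). It has 9 states:
  I0: { [B → . S +], [B → . e T], [S → . B], [S → . e T], [T → . / e], [T → . B], [T' → . T] }  — shift
  I1: { [T → / . e] }  — shift
  I2: { [S → B .], [T → B .] }  — 2 reduces
  I3: { [B → S . +] }  — shift
  I4: { [T' → T .] }  — accept
  I5: { [B → . S +], [B → . e T], [B → e . T], [S → . B], [S → . e T], [S → e . T], [T → . / e], [T → . B] }  — shift
  I6: { [B → e T .], [S → e T .] }  — 2 reduces
  I7: { [B → S + .] }  — reduce
  I8: { [T → / e .] }  — reduce

I2 contains complete items [S → B .], [T → B .] — reduce-reduce conflict.
I6 contains complete items [B → e T .], [S → e T .] — reduce-reduce conflict.

Answer: Yes — I2: [S → B .] vs [T → B .]; I6: [B → e T .] vs [S → e T .]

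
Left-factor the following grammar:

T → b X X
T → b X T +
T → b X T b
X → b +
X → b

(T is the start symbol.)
Left-factoring transforms A → αβ₁ | αβ₂ into A → αA' and A' → β₁ | β₂
(α is the longest common prefix among the alternatives). Repeat until
no nonterminal has two alternatives with a common prefix.

Round 1: T has alternatives sharing prefix 'b X'. Introduce T': T → b X T'
  Add: T' → X
  Add: T' → T +
  Add: T' → T b

Round 2: T' has alternatives sharing prefix 'T'. Introduce T'': T' → T T''
  Add: T'' → +
  Add: T'' → b

Round 3: X has alternatives sharing prefix 'b'. Introduce X': X → b X'
  Add: X' → +
  Add: X' → ε

No remaining common prefixes — done.

Resulting grammar:
T → b X T'
T' → X
T' → T T''
T'' → +
T'' → b
X → b X'
X' → +
X' → ε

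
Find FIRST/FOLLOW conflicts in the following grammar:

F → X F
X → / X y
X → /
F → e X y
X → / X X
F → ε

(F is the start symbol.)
A FIRST/FOLLOW conflict occurs when a non-terminal N has a nullable alternative N → β (β ⇒* ε) and another alternative N → α with FIRST(α) ∩ FOLLOW(N) ≠ ∅: on such a lookahead the parser cannot decide between expanding α and letting N vanish via β.

Nullable non-terminals: F.
FIRST sets used below: FIRST(X) = { '/' }

F: nullable alternative(s) F → ε; FOLLOW(F) = { $ }
  F → X F: FIRST \ {ε} = { '/' } — disjoint from FOLLOW(F)
  F → e X y: FIRST \ {ε} = { 'e' } — disjoint from FOLLOW(F)
  F → ε: FIRST \ {ε} = { } — this is the only nullable alternative, skip

X has no nullable alternative, so no FIRST/FOLLOW check is needed there.

No FIRST/FOLLOW conflicts found.

Answer: No FIRST/FOLLOW conflicts.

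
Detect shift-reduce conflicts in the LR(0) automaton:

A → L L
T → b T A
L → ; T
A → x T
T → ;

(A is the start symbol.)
No shift-reduce conflicts

A shift-reduce conflict occurs when an LR(0) state has both:
  - a complete (reduce) item [A → α .] (dot at the end), and
  - a shift item [B → β . c γ] (dot before a terminal).

Augment with A' → A and build the canonical LR(0) collection (I0 = CLOSURE({[A' → . A]}), then GOTO on every symbol after a dot until no new states appear). It has 12 states:
  I0: { [A → . L L], [A → . x T], [A' → . A], [L → . ; T] }  — shift
  I1: { [L → ; . T], [T → . ;], [T → . b T A] }  — shift
  I2: { [A' → A .] }  — accept
  I3: { [A → L . L], [L → . ; T] }  — shift
  I4: { [A → x . T], [T → . ;], [T → . b T A] }  — shift
  I5: { [T → ; .] }  — reduce
  I6: { [A → x T .] }  — reduce
  I7: { [T → . ;], [T → . b T A], [T → b . T A] }  — shift
  I8: { [A → . L L], [A → . x T], [L → . ; T], [T → b T . A] }  — shift
  I9: { [T → b T A .] }  — reduce
  I10: { [A → L L .] }  — reduce
  I11: { [L → ; T .] }  — reduce

No state contains both a complete item and a shift item.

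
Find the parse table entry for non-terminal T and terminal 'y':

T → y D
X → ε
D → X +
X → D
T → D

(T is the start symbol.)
To find M[T, 'y'], we find productions for T where 'y' is in the predict set (PREDICT(N → α) = (FIRST(α) \ {ε}) ∪ (FOLLOW(N) if α ⇒* ε)).

Relevant sets:
  FIRST(D) = { '+' }

T → y D: PREDICT = { 'y' }
  'y' is in predict set, so this production goes in M[T, 'y']
T → D: PREDICT = { '+' }

M[T, 'y'] = T → y D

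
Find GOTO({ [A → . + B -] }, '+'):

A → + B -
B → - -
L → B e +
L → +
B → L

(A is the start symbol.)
{ [A → + . B -], [B → . - -], [B → . L], [L → . +], [L → . B e +] }

GOTO(I, '+') = CLOSURE({ [A → αX.β] : [A → α.Xβ] ∈ I, X = '+' })

Items with dot before '+', with the dot advanced:
  [A → . + B -] → [A → + . B -]
Closure of the advanced items:
  [A → + . B -] has the dot before B: add [B → . - -], [B → . L]
  [B → . L] has the dot before L: add [L → . B e +], [L → . +]

GOTO = { [A → + . B -], [B → . - -], [B → . L], [L → . +], [L → . B e +] }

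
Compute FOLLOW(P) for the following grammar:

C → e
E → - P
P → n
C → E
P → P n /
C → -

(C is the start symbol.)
{ $, 'n' }

To compute FOLLOW(P), find every occurrence of P on a right-hand side N → α P β: add FIRST(β) \ {ε}, and if β is empty or nullable also add FOLLOW(N). Iterate to a fixed point.

In E → - P: P is at the end, add FOLLOW(E)
In P → P n /: P is followed by n '/', add FIRST(n '/') \ {ε} = { 'n' }

The FOLLOW sets referred to above (computed the same way, to a fixed point):
  FOLLOW(E) = { $ }

Taking the union: FOLLOW(P) = { $, 'n' }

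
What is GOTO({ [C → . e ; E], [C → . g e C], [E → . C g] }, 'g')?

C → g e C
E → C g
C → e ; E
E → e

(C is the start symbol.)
GOTO(I, 'g') = CLOSURE({ [A → αX.β] : [A → α.Xβ] ∈ I, X = 'g' })

Items with dot before 'g', with the dot advanced:
  [C → . g e C] → [C → g . e C]
Closure adds nothing (no advanced item has the dot before a non-terminal).

GOTO = { [C → g . e C] }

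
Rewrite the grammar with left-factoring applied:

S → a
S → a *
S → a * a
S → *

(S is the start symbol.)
S → a S'
S' → ε
S' → * S''
S'' → ε
S'' → a
S → *

Left-factoring transforms A → αβ₁ | αβ₂ into A → αA' and A' → β₁ | β₂
(α is the longest common prefix among the alternatives). Repeat until
no nonterminal has two alternatives with a common prefix.

Round 1: S has alternatives sharing prefix 'a'. Introduce S': S → a S'
  Add: S' → ε
  Add: S' → *
  Add: S' → * a

Round 2: S' has alternatives sharing prefix '*'. Introduce S'': S' → * S''
  Add: S'' → ε
  Add: S'' → a

No remaining common prefixes — done.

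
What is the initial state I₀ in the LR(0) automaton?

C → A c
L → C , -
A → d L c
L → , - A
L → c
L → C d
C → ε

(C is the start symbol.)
{ [A → . d L c], [C → . A c], [C → .], [C' → . C] }

First, augment the grammar with C' → C
I₀ = CLOSURE({ [C' → . C] }):
  [C' → . C] has the dot before C: add [C → . A c], [C → .]
  [C → . A c] has the dot before A: add [A → . d L c]
No further items can be added.

I₀ = { [A → . d L c], [C → . A c], [C → .], [C' → . C] }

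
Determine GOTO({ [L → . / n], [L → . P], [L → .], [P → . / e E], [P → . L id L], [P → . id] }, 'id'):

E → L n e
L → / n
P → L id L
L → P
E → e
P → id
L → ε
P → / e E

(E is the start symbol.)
GOTO(I, 'id') = CLOSURE({ [A → αX.β] : [A → α.Xβ] ∈ I, X = 'id' })

Items with dot before 'id', with the dot advanced:
  [P → . id] → [P → id .]
Closure adds nothing (no advanced item has the dot before a non-terminal).

GOTO = { [P → id .] }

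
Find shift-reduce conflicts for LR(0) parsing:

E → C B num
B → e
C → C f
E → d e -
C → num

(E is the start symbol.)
No shift-reduce conflicts

A shift-reduce conflict occurs when an LR(0) state has both:
  - a complete (reduce) item [A → α .] (dot at the end), and
  - a shift item [B → β . c γ] (dot before a terminal).

Augment with E' → E and build the canonical LR(0) collection (I0 = CLOSURE({[E' → . E]}), then GOTO on every symbol after a dot until no new states appear). It has 11 states:
  I0: { [C → . C f], [C → . num], [E → . C B num], [E → . d e -], [E' → . E] }  — shift
  I1: { [B → . e], [C → C . f], [E → C . B num] }  — shift
  I2: { [E' → E .] }  — accept
  I3: { [E → d . e -] }  — shift
  I4: { [C → num .] }  — reduce
  I5: { [E → d e . -] }  — shift
  I6: { [E → d e - .] }  — reduce
  I7: { [E → C B . num] }  — shift
  I8: { [B → e .] }  — reduce
  I9: { [C → C f .] }  — reduce
  I10: { [E → C B num .] }  — reduce

No state contains both a complete item and a shift item.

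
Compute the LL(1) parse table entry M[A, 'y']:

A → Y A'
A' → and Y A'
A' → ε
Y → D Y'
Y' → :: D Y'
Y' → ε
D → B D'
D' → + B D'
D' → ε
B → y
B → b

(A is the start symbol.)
To find M[A, 'y'], we find productions for A where 'y' is in the predict set (PREDICT(N → α) = (FIRST(α) \ {ε}) ∪ (FOLLOW(N) if α ⇒* ε)).

Relevant sets:
  FIRST(Y) = { 'b', 'y' }

A → Y A': PREDICT = { 'b', 'y' }
  'y' is in predict set, so this production goes in M[A, 'y']

M[A, 'y'] = A → Y A'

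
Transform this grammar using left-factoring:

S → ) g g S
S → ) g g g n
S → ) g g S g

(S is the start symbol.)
Left-factoring transforms A → αβ₁ | αβ₂ into A → αA' and A' → β₁ | β₂
(α is the longest common prefix among the alternatives). Repeat until
no nonterminal has two alternatives with a common prefix.

Round 1: S has alternatives sharing prefix ') g g'. Introduce S': S → ) g g S'
  Add: S' → S
  Add: S' → g n
  Add: S' → S g

Round 2: S' has alternatives sharing prefix 'S'. Introduce S'': S' → S S''
  Add: S'' → ε
  Add: S'' → g

No remaining common prefixes — done.

Resulting grammar:
S → ) g g S'
S' → S S''
S'' → ε
S'' → g
S' → g n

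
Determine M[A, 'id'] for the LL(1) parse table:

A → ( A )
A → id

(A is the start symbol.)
To find M[A, 'id'], we find productions for A where 'id' is in the predict set (PREDICT(N → α) = (FIRST(α) \ {ε}) ∪ (FOLLOW(N) if α ⇒* ε)).

A → ( A ): PREDICT = { '(' }
A → id: PREDICT = { 'id' }
  'id' is in predict set, so this production goes in M[A, 'id']

M[A, 'id'] = A → id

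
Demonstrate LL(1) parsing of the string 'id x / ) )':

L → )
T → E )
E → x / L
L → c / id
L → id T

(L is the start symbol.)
LL(1) parsing maintains a stack (initially the start symbol over $) and the input. At each step: if the stack top is a terminal, match it against the current input token; if it is a non-terminal N, replace it with the RHS of M[N, lookahead] (the unique production whose predict set contains the lookahead).

Stack is shown with the top on the left.

Stack      Input         Action
-------------------------------
L $        id x / ) ) $  output L → id T
id T $     id x / ) ) $  match 'id'
T $        x / ) ) $     output T → E )
E ) $      x / ) ) $     output E → x / L
x / L ) $  x / ) ) $     match 'x'
/ L ) $    / ) ) $       match '/'
L ) $      ) ) $         output L → )
) ) $      ) ) $         match ')'
) $        ) $           match ')'
$          $             accept

The string is accepted.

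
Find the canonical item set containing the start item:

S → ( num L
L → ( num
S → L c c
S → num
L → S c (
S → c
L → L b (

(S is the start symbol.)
{ [L → . ( num], [L → . L b (], [L → . S c (], [S → . ( num L], [S → . L c c], [S → . c], [S → . num], [S' → . S] }

First, augment the grammar with S' → S
I₀ = CLOSURE({ [S' → . S] }):
  [S' → . S] has the dot before S: add [S → . ( num L], [S → . L c c], [S → . num], [S → . c]
  [S → . L c c] has the dot before L: add [L → . ( num], [L → . S c (], [L → . L b (]
No further items can be added.

I₀ = { [L → . ( num], [L → . L b (], [L → . S c (], [S → . ( num L], [S → . L c c], [S → . c], [S → . num], [S' → . S] }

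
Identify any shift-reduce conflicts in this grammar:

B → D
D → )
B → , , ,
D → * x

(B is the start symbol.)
A shift-reduce conflict occurs when an LR(0) state has both:
  - a complete (reduce) item [A → α .] (dot at the end), and
  - a shift item [B → β . c γ] (dot before a terminal).

Augment with B' → B and build the canonical LR(0) collection (I0 = CLOSURE({[B' → . B]}), then GOTO on every symbol after a dot until no new states appear). It has 9 states:
  I0: { [B → . , , ,], [B → . D], [B' → . B], [D → . )], [D → . * x] }  — shift
  I1: { [D → ) .] }  — reduce
  I2: { [D → * . x] }  — shift
  I3: { [B → , . , ,] }  — shift
  I4: { [B' → B .] }  — accept
  I5: { [B → D .] }  — reduce
  I6: { [B → , , . ,] }  — shift
  I7: { [B → , , , .] }  — reduce
  I8: { [D → * x .] }  — reduce

No state contains both a complete item and a shift item.

Answer: No shift-reduce conflicts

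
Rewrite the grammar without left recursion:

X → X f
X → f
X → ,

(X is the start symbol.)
X → f X'
X → , X'
X' → f X'
X' → ε

X is directly left-recursive. The standard transformation for
  A → A α₁ | ... | A α_m | β₁ | ... | β_n
is
  A  → β₁ A' | ... | β_n A'
  A' → α₁ A' | ... | α_m A' | ε

X → f becomes X → f X'
X → , becomes X → , X'
X → X f becomes X' → f X'
Add X' → ε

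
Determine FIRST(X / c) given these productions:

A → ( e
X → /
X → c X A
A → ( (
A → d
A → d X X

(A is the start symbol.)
FIRST sets of the non-terminals involved (from the grammar, by fixed-point iteration):
  FIRST(X) = { '/', 'c' }

To compute FIRST(X / c), process the symbols left to right:
Symbol X is a non-terminal. Add FIRST(X) \ {ε} = { '/', 'c' }
X is not nullable (ε ∉ FIRST(X)), so stop here.
FIRST(X / c) = { '/', 'c' }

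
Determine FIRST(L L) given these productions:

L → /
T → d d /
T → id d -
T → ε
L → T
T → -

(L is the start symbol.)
{ '-', '/', 'd', 'id', ε }

FIRST sets of the non-terminals involved (from the grammar, by fixed-point iteration):
  FIRST(L) = { '-', '/', 'd', 'id', ε }

To compute FIRST(L L), process the symbols left to right:
Symbol L is a non-terminal. Add FIRST(L) \ {ε} = { '-', '/', 'd', 'id' }
L is nullable (ε ∈ FIRST(L)), continue to the next symbol.
Symbol L is a non-terminal. Add FIRST(L) \ {ε} = { '-', '/', 'd', 'id' }
L is nullable (ε ∈ FIRST(L)), continue to the next symbol.
All symbols are nullable, so ε is in the result.
FIRST(L L) = { '-', '/', 'd', 'id', ε }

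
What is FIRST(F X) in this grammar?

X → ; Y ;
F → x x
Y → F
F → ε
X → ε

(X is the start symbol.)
{ ';', 'x', ε }

FIRST sets of the non-terminals involved (from the grammar, by fixed-point iteration):
  FIRST(F) = { 'x', ε }
  FIRST(X) = { ';', ε }

To compute FIRST(F X), process the symbols left to right:
Symbol F is a non-terminal. Add FIRST(F) \ {ε} = { 'x' }
F is nullable (ε ∈ FIRST(F)), continue to the next symbol.
Symbol X is a non-terminal. Add FIRST(X) \ {ε} = { ';' }
X is nullable (ε ∈ FIRST(X)), continue to the next symbol.
All symbols are nullable, so ε is in the result.
FIRST(F X) = { ';', 'x', ε }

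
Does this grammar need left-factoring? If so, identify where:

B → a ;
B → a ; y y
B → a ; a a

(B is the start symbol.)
Left-factoring is needed when two productions for the same non-terminal
share a common prefix on the right-hand side.

Productions for B:
  B → a ;
  B → a ; y y
  B → a ; a a

Found common prefix 'a ;' in productions for B

Answer: Yes, B has productions with common prefix 'a ;'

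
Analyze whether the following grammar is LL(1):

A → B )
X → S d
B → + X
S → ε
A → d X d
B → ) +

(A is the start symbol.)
A grammar is LL(1) if for each non-terminal N with multiple productions, the predict sets of those productions are pairwise disjoint, where PREDICT(N → α) = (FIRST(α) \ {ε}) ∪ (FOLLOW(N) if α ⇒* ε).

Relevant sets:
  FIRST(B) = { ')', '+' }

For A:
  PREDICT(A → B ')') = { ')', '+' }
  PREDICT(A → d X d) = { 'd' }
For B:
  PREDICT(B → '+' X) = { '+' }
  PREDICT(B → ')' '+') = { ')' }
X, S have a single production, so nothing to check there.

All predict sets are disjoint. The grammar IS LL(1).

Answer: Yes, the grammar is LL(1).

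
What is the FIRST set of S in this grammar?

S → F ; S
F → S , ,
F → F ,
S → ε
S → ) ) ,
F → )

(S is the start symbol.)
{ ')', ',', ε }

FIRST sets of the other non-terminals involved (by the same procedure, iterated to a fixed point):
  FIRST(F) = { ')', ',' }

From S → F ; S:
  - F is a non-terminal: add FIRST(F) \ {ε} = { ')', ',' }
    F is not nullable, so stop
From S → ε:
  - ε-production, so ε ∈ FIRST(S)
From S → ) ) ,:
  - ')' is a terminal: add ')' and stop

Collecting: FIRST(S) = { ')', ',', ε }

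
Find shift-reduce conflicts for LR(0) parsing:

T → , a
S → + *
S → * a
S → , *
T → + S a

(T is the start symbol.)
A shift-reduce conflict occurs when an LR(0) state has both:
  - a complete (reduce) item [A → α .] (dot at the end), and
  - a shift item [B → β . c γ] (dot before a terminal).

Augment with T' → T and build the canonical LR(0) collection (I0 = CLOSURE({[T' → . T]}), then GOTO on every symbol after a dot until no new states appear). It has 13 states:
  I0: { [T → . + S a], [T → . , a], [T' → . T] }  — shift
  I1: { [S → . * a], [S → . + *], [S → . , *], [T → + . S a] }  — shift
  I2: { [T → , . a] }  — shift
  I3: { [T' → T .] }  — accept
  I4: { [T → , a .] }  — reduce
  I5: { [S → * . a] }  — shift
  I6: { [S → + . *] }  — shift
  I7: { [S → , . *] }  — shift
  I8: { [T → + S . a] }  — shift
  I9: { [T → + S a .] }  — reduce
  I10: { [S → , * .] }  — reduce
  I11: { [S → + * .] }  — reduce
  I12: { [S → * a .] }  — reduce

No state contains both a complete item and a shift item.

Answer: No shift-reduce conflicts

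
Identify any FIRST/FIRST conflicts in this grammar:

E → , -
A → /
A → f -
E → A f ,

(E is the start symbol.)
A FIRST/FIRST conflict occurs when two productions N → α and N → β for the same non-terminal have FIRST(α) ∩ FIRST(β) ≠ ∅ (with ε ∈ FIRST of a nullable right-hand side, so two nullable alternatives also conflict).

FIRST sets of the non-terminals at (or reachable through a nullable prefix from) the front of some alternative:
  FIRST(A) = { '/', 'f' }

Productions for E:
  E → , -: FIRST = { ',' }
  E → A f ,: FIRST = { '/', 'f' }
Productions for A:
  A → /: FIRST = { '/' }
  A → f -: FIRST = { 'f' }

All alternatives of each non-terminal have pairwise disjoint FIRST sets.

Answer: No FIRST/FIRST conflicts.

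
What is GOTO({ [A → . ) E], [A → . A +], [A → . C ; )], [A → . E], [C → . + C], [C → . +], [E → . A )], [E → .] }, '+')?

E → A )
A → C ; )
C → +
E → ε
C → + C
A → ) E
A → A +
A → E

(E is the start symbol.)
{ [C → + . C], [C → + .], [C → . + C], [C → . +] }

GOTO(I, '+') = CLOSURE({ [A → αX.β] : [A → α.Xβ] ∈ I, X = '+' })

Items with dot before '+', with the dot advanced:
  [C → . +] → [C → + .]
  [C → . + C] → [C → + . C]
Closure of the advanced items:
  [C → + . C] has the dot before C: add [C → . +], [C → . + C]

GOTO = { [C → + . C], [C → + .], [C → . + C], [C → . +] }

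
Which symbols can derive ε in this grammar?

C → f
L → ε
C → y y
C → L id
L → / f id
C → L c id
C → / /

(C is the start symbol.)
{ 'L' }

ε-productions: L → ε
So L is immediately nullable.
No further non-terminal can be added: every production for the remaining non-terminals contains a terminal or a non-nullable non-terminal.
Nullable = { 'L' }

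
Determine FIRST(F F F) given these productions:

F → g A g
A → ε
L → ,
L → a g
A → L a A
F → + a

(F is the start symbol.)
{ '+', 'g' }

FIRST sets of the non-terminals involved (from the grammar, by fixed-point iteration):
  FIRST(F) = { '+', 'g' }

To compute FIRST(F F F), process the symbols left to right:
Symbol F is a non-terminal. Add FIRST(F) \ {ε} = { '+', 'g' }
F is not nullable (ε ∉ FIRST(F)), so stop here.
FIRST(F F F) = { '+', 'g' }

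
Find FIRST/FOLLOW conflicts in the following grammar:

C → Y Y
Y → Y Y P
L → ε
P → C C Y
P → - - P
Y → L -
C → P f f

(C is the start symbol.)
A FIRST/FOLLOW conflict occurs when a non-terminal N has a nullable alternative N → β (β ⇒* ε) and another alternative N → α with FIRST(α) ∩ FOLLOW(N) ≠ ∅: on such a lookahead the parser cannot decide between expanding α and letting N vanish via β.

Nullable non-terminals: L.
L has a nullable alternative but only one production, so nothing to check.

C, P, Y have no nullable alternative, so no FIRST/FOLLOW check is needed there.

No FIRST/FOLLOW conflicts found.

Answer: No FIRST/FOLLOW conflicts.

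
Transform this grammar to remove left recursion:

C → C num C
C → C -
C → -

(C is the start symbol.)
C → - C'
C' → num C C'
C' → - C'
C' → ε

C is directly left-recursive. The standard transformation for
  A → A α₁ | ... | A α_m | β₁ | ... | β_n
is
  A  → β₁ A' | ... | β_n A'
  A' → α₁ A' | ... | α_m A' | ε

C → - becomes C → - C'
C → C num C becomes C' → num C C'
C → C - becomes C' → - C'
Add C' → ε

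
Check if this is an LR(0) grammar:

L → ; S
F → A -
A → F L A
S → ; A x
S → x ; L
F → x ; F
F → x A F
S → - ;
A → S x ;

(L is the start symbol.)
No. Shift-reduce conflict between [F → A - .] and [S → - . ;]

A grammar is LR(0) if no state in the canonical LR(0) collection has:
  - both a shift item (dot before a terminal) and a complete item (shift-reduce conflict), or
  - two or more complete items (reduce-reduce conflict; the accept item [L' → L .] counts as a complete item here).

Augment with L' → L and build the canonical LR(0) collection (I0 = CLOSURE({[L' → . L]}), then GOTO on every symbol after a dot until no new states appear). It has 28 states:
  I0: { [L → . ; S], [L' → . L] }  — shift
  I1: { [L → ; . S], [S → . - ;], [S → . ; A x], [S → . x ; L] }  — shift
  I2: { [L' → L .] }  — accept
  I3: { [S → - . ;] }  — shift
  I4: { [A → . F L A], [A → . S x ;], [F → . A -], [F → . x ; F], [F → . x A F], [S → . - ;], [S → . ; A x], [S → . x ; L], [S → ; . A x] }  — shift
  I5: { [L → ; S .] }  — reduce
  I6: { [S → x . ; L] }  — shift
  I7: { [L → . ; S], [S → x ; . L] }  — shift
  I8: { [S → x ; L .] }  — reduce
  I9: { [F → A . -], [S → ; A . x] }  — shift
  I10: { [A → F . L A], [L → . ; S] }  — shift
  I11: { [A → S . x ;] }  — shift
  I12: { [A → . F L A], [A → . S x ;], [F → . A -], [F → . x ; F], [F → . x A F], [F → x . ; F], [F → x . A F], [S → . - ;], [S → . ; A x], [S → . x ; L], [S → x . ; L] }  — shift
  I13: { [A → . F L A], [A → . S x ;], [F → . A -], [F → . x ; F], [F → . x A F], [F → x ; . F], [L → . ; S], [S → . - ;], [S → . ; A x], [S → . x ; L], [S → ; . A x], [S → x ; . L] }  — shift
  I14: { [A → . F L A], [A → . S x ;], [F → . A -], [F → . x ; F], [F → . x A F], [F → A . -], [F → x A . F], [S → . - ;], [S → . ; A x], [S → . x ; L] }  — shift
  I15: { [F → A - .], [S → - . ;] }  — shift, reduce
  I16: { [F → A . -] }  — shift
  I17: { [A → F . L A], [F → x A F .], [L → . ; S] }  — shift, reduce
  I18: { [A → . F L A], [A → . S x ;], [A → F L . A], [F → . A -], [F → . x ; F], [F → . x A F], [S → . - ;], [S → . ; A x], [S → . x ; L] }  — shift
  I19: { [A → F L A .], [F → A . -] }  — shift, reduce
  I20: { [F → A - .] }  — reduce
  I21: { [S → - ; .] }  — reduce
  I22: { [A → . F L A], [A → . S x ;], [F → . A -], [F → . x ; F], [F → . x A F], [L → ; . S], [S → . - ;], [S → . ; A x], [S → . x ; L], [S → ; . A x] }  — shift
  I23: { [A → F . L A], [F → x ; F .], [L → . ; S] }  — shift, reduce
  I24: { [A → S . x ;], [L → ; S .] }  — shift, reduce
  I25: { [A → S x . ;] }  — shift
  I26: { [A → S x ; .] }  — reduce
  I27: { [S → ; A x .] }  — reduce

Conflict in state I15:
  Shift-reduce conflict between [F → A - .] and [S → - . ;]
So the grammar is NOT LR(0).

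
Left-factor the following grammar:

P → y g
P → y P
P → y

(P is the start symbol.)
Left-factoring transforms A → αβ₁ | αβ₂ into A → αA' and A' → β₁ | β₂
(α is the longest common prefix among the alternatives). Repeat until
no nonterminal has two alternatives with a common prefix.

Round 1: P has alternatives sharing prefix 'y'. Introduce P': P → y P'
  Add: P' → g
  Add: P' → P
  Add: P' → ε

No remaining common prefixes — done.

Resulting grammar:
P → y P'
P' → g
P' → P
P' → ε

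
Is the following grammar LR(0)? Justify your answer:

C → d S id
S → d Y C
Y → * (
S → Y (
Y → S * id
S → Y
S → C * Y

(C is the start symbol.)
A grammar is LR(0) if no state in the canonical LR(0) collection has:
  - both a shift item (dot before a terminal) and a complete item (shift-reduce conflict), or
  - two or more complete items (reduce-reduce conflict; the accept item [C' → C .] counts as a complete item here).

Augment with C' → C and build the canonical LR(0) collection (I0 = CLOSURE({[C' → . C]}), then GOTO on every symbol after a dot until no new states appear). It has 18 states:
  I0: { [C → . d S id], [C' → . C] }  — shift
  I1: { [C' → C .] }  — accept
  I2: { [C → . d S id], [C → d . S id], [S → . C * Y], [S → . Y (], [S → . Y], [S → . d Y C], [Y → . * (], [Y → . S * id] }  — shift
  I3: { [Y → * . (] }  — shift
  I4: { [S → C . * Y] }  — shift
  I5: { [C → d S . id], [Y → S . * id] }  — shift
  I6: { [S → Y . (], [S → Y .] }  — shift, reduce
  I7: { [C → . d S id], [C → d . S id], [S → . C * Y], [S → . Y (], [S → . Y], [S → . d Y C], [S → d . Y C], [Y → . * (], [Y → . S * id] }  — shift
  I8: { [C → . d S id], [S → Y . (], [S → Y .], [S → d Y . C] }  — shift, reduce
  I9: { [S → Y ( .] }  — reduce
  I10: { [S → d Y C .] }  — reduce
  I11: { [Y → S * . id] }  — shift
  I12: { [C → d S id .] }  — reduce
  I13: { [Y → S * id .] }  — reduce
  I14: { [C → . d S id], [S → . C * Y], [S → . Y (], [S → . Y], [S → . d Y C], [S → C * . Y], [Y → . * (], [Y → . S * id] }  — shift
  I15: { [Y → S . * id] }  — shift
  I16: { [S → C * Y .], [S → Y . (], [S → Y .] }  — shift, 2 reduces
  I17: { [Y → * ( .] }  — reduce

Conflict in state I6:
  Shift-reduce conflict between [S → Y .] and [S → Y . (]
So the grammar is NOT LR(0).

Answer: No. Shift-reduce conflict between [S → Y .] and [S → Y . (]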